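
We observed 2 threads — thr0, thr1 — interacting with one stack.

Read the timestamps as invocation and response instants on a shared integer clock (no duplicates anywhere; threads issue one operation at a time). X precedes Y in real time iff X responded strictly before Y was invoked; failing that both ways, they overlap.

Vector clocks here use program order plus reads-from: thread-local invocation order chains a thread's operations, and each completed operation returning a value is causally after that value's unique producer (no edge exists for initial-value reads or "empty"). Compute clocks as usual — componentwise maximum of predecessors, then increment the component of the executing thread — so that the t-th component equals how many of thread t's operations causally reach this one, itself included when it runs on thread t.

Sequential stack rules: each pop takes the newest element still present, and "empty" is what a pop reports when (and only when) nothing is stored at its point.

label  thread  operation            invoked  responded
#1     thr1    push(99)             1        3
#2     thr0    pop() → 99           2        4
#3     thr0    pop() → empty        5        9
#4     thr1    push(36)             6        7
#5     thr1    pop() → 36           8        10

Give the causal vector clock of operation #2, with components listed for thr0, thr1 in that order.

no predecessors for #1 (invoked 1): thr1 increments from zero → (0, 1)
from VC(#1)=(0, 1), #4 (invoked 6) maxes components and bumps thr1 → (0, 2)
from VC(#1)=(0, 1), #2 (invoked 2) maxes components and bumps thr0 → (1, 1)
from VC(#4)=(0, 2), #5 (invoked 8) maxes components and bumps thr1 → (0, 3)
from VC(#2)=(1, 1), #3 (invoked 5) maxes components and bumps thr0 → (2, 1)
target: VC(#2) = (1, 1)

(1, 1)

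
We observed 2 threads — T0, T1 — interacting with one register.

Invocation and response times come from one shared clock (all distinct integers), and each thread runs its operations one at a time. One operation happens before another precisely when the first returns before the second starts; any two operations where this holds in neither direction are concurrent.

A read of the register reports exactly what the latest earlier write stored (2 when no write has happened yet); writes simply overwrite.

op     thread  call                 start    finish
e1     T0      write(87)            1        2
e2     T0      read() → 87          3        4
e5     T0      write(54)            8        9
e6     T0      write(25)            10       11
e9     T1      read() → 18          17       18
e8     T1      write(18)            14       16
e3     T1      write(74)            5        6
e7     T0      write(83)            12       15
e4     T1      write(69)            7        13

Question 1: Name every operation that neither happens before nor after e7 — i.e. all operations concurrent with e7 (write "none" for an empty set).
Answer: e4, e8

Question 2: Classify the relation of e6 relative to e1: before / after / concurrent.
Answer: after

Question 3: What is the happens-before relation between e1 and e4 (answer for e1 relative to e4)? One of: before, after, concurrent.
Answer: before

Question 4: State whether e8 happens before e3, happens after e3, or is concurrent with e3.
Answer: after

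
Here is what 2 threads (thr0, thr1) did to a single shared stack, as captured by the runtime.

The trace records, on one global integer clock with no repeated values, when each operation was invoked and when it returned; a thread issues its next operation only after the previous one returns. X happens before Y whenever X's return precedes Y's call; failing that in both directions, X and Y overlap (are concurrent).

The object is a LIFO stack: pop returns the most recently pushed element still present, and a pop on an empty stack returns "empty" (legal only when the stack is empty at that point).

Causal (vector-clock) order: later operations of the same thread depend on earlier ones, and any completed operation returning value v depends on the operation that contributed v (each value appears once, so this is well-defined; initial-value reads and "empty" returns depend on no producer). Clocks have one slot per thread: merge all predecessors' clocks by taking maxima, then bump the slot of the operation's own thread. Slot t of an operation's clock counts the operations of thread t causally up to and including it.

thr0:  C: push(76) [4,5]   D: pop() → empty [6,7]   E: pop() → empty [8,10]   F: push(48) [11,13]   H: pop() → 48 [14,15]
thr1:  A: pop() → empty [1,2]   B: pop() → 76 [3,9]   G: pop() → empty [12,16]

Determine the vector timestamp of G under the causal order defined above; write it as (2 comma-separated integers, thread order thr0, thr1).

(1, 3)

no predecessors for A (invoked 1): thr1 increments from zero → (0, 1)
no predecessors for C (invoked 4): thr0 increments from zero → (1, 0)
invoked at 6, D merges VC(C)=(1, 0) and bumps thr0's slot → (2, 0)
invoked at 3, B merges VC(A)=(0, 1), VC(C)=(1, 0) and bumps thr1's slot → (1, 2)
invoked at 8, E merges VC(D)=(2, 0) and bumps thr0's slot → (3, 0)
invoked at 12, G merges VC(B)=(1, 2) and bumps thr1's slot → (1, 3)
invoked at 11, F merges VC(E)=(3, 0) and bumps thr0's slot → (4, 0)
invoked at 14, H merges VC(F)=(4, 0) and bumps thr0's slot → (5, 0)
target: VC(G) = (1, 3)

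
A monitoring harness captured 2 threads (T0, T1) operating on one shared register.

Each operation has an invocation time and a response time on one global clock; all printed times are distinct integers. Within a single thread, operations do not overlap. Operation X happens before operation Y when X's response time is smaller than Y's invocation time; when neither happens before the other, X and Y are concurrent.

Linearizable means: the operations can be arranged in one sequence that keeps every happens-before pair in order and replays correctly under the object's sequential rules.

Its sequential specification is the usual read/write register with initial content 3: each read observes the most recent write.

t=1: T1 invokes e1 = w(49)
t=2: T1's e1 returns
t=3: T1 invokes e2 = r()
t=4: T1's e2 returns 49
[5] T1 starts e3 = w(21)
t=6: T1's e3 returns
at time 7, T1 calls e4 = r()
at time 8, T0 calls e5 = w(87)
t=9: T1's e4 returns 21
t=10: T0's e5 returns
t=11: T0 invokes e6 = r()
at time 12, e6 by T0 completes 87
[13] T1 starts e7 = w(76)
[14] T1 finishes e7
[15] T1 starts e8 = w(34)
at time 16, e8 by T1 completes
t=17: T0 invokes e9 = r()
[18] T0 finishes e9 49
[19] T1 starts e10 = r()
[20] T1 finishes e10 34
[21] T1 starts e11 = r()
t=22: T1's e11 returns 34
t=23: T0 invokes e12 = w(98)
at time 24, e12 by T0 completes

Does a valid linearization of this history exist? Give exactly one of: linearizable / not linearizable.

events 1..17 are fine; event 18 — the response of e9 at time 18 — makes the prefix non-linearizable
checked exhaustively: 2 real-time-consistent orders of 9 completed operations, zero legal register replays
one such order, e1, e2, e3, e4, e5, e6, e7, e8, e9, breaks at step 9 where e9 r() → 49 is illegal
one such order, e1, e2, e3, e5, e4, e6, e7, e8, e9, breaks at step 5 where e4 r() → 21 is illegal

not linearizable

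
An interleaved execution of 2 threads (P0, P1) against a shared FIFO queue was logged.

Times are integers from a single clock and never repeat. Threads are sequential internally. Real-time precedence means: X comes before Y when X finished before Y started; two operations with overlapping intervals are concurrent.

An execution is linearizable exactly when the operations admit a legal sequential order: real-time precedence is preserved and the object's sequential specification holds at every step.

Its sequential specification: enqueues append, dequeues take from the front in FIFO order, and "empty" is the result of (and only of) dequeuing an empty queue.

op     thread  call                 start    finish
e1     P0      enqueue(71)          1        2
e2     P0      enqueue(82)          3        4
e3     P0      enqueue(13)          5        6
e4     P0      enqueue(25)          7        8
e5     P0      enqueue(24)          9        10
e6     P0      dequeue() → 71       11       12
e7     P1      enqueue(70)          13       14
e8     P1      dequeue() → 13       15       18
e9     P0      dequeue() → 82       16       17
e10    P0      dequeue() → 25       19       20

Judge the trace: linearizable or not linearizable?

linearizable

witness order: e1, e2, e3, e4, e5, e6, e7, e9, e8, e10
1. e1 enqueue(71), leaving queue <71>
2. e2 enqueue(82), leaving queue <71,82>
3. e3 enqueue(13), leaving queue <71,82,13>
4. e4 enqueue(25), leaving queue <71,82,13,25>
5. e5 enqueue(24), leaving queue <71,82,13,25,24>
6. e6 dequeue() → 71, leaving queue <82,13,25,24>
7. e7 enqueue(70), leaving queue <82,13,25,24,70>
8. e9 dequeue() → 82, leaving queue <13,25,24,70>
9. e8 dequeue() → 13, leaving queue <25,24,70>
10. e10 dequeue() → 25, leaving queue <24,70>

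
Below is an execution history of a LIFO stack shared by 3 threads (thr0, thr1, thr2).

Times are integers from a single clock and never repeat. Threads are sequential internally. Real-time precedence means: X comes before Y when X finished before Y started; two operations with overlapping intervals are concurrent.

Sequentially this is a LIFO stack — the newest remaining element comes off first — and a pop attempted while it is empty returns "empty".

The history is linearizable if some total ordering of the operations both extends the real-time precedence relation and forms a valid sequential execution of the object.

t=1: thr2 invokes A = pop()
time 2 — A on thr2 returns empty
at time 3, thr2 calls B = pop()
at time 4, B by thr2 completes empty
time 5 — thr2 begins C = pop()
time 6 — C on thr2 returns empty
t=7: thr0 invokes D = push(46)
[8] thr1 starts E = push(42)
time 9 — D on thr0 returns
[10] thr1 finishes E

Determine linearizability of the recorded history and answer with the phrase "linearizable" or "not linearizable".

linearizable

a witness: A, B, C, D, E
step 1: A pop() → empty — stack <>
step 2: B pop() → empty — stack <>
step 3: C pop() → empty — stack <>
step 4: D push(46) — stack <46>
step 5: E push(42) — stack <46,42>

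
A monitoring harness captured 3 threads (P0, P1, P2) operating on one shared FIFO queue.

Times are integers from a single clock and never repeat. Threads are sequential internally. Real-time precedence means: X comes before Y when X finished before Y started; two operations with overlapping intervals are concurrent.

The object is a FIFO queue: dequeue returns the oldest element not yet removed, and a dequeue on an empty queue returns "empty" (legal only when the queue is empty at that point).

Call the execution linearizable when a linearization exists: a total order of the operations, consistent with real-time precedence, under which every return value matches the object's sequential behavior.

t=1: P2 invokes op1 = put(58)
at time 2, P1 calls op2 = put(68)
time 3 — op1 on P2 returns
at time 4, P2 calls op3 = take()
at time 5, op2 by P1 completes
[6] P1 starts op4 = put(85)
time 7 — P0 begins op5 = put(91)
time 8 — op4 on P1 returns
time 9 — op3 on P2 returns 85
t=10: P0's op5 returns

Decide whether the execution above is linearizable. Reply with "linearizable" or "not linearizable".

already the first 9 events (up to op3's response at time 9) admit no linearization; the first 8 still do
real-time-consistent orders of the 4 completed operations: 5 — all fail the FIFO queue replay
no escape via the 1 pending operation (op5): every completion choice fails
take op1, op2, op3, op4 (pending dropped): step 3 already fails, because op3 take() → 85 cannot occur there
take op1, op2, op4, op3 (pending dropped): step 4 already fails, because op3 take() → 85 cannot occur there

not linearizable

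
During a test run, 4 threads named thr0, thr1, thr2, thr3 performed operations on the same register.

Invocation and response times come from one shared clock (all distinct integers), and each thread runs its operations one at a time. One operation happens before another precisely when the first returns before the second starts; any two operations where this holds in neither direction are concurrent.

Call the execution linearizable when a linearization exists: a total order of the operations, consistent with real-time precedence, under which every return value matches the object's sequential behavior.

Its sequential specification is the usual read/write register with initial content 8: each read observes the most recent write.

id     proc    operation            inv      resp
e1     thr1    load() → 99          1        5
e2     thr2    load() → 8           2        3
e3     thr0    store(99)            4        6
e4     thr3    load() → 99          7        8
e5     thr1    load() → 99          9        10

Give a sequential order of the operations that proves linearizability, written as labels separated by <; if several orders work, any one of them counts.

after step 1 (e2 load() → 8): value 8
after step 2 (e3 store(99)): value 99
after step 3 (e1 load() → 99): value 99
after step 4 (e4 load() → 99): value 99
after step 5 (e5 load() → 99): value 99

e2 < e3 < e1 < e4 < e5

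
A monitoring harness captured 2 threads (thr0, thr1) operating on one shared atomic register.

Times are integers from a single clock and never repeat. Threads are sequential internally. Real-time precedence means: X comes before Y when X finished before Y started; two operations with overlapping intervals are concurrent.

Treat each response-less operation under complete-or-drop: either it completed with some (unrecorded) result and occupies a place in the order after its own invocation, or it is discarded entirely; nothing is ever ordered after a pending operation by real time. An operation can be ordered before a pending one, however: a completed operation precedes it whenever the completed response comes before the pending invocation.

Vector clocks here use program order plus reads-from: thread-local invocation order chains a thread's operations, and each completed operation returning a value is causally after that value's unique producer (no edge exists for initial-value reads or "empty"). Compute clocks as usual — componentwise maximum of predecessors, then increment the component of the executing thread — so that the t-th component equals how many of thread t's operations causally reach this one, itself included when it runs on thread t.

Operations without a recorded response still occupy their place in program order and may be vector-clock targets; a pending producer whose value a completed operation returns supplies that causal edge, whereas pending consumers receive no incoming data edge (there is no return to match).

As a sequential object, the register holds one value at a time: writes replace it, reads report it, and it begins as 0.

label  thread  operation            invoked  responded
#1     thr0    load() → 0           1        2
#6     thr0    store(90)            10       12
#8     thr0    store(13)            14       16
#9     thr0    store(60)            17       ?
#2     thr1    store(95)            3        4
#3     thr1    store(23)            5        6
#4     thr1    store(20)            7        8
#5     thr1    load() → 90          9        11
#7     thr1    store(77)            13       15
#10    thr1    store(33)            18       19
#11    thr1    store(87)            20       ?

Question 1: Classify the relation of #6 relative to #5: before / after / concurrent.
Answer: concurrent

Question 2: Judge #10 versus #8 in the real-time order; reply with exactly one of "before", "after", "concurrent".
Answer: after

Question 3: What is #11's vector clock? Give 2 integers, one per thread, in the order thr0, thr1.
Answer: (2, 7)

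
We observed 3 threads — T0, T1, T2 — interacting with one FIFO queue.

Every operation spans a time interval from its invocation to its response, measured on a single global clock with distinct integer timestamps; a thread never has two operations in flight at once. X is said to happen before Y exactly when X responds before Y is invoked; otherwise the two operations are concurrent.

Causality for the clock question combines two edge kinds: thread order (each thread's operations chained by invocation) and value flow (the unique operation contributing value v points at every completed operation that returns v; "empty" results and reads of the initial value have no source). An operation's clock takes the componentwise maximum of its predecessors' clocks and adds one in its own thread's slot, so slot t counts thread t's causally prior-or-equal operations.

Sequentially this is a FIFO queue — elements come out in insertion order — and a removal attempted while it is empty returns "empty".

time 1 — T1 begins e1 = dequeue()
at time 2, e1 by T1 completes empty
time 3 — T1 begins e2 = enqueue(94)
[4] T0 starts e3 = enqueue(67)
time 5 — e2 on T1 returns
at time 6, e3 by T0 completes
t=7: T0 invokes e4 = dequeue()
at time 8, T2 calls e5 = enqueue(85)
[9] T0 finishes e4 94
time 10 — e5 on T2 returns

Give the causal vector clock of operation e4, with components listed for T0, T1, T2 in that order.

invoked at 8, e5 has no predecessors; its own T2 bump gives (0, 0, 1)
invoked at 1, e1 has no predecessors; its own T1 bump gives (0, 1, 0)
invoked at 4, e3 has no predecessors; its own T0 bump gives (1, 0, 0)
e2, invoked 3, takes VC(e1)=(0, 1, 0) under max, adds 1 for T1 → (0, 2, 0)
e4, invoked 7, takes VC(e2)=(0, 2, 0), VC(e3)=(1, 0, 0) under max, adds 1 for T0 → (2, 2, 0)
target: VC(e4) = (2, 2, 0)

(2, 2, 0)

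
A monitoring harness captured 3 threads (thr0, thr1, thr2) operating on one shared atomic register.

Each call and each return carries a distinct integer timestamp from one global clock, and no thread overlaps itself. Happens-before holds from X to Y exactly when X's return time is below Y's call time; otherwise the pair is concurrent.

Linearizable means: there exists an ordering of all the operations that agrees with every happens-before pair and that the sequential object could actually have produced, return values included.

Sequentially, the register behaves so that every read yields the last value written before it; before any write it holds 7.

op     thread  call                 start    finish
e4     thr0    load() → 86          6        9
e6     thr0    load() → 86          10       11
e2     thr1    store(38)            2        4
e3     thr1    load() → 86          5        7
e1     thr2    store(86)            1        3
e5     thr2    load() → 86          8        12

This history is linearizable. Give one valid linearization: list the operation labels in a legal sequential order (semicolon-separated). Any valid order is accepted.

after step 1 (e2 store(38)): value 38
after step 2 (e1 store(86)): value 86
after step 3 (e3 load() → 86): value 86
after step 4 (e4 load() → 86): value 86
after step 5 (e5 load() → 86): value 86
after step 6 (e6 load() → 86): value 86

e2; e1; e3; e4; e5; e6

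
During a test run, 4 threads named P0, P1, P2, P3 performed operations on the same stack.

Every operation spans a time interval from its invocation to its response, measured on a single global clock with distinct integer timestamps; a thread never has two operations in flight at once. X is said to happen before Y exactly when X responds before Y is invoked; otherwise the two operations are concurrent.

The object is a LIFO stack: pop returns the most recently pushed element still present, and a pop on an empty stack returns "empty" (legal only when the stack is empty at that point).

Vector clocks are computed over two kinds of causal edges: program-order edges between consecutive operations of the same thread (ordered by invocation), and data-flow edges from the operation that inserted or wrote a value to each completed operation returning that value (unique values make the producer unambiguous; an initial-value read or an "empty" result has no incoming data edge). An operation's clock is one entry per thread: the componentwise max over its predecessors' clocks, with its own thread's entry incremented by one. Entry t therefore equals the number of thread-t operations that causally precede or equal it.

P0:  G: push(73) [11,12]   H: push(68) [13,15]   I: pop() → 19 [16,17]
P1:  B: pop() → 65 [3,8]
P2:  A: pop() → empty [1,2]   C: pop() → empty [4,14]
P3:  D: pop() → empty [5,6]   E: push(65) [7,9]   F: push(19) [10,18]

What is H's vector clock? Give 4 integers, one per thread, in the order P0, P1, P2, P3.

(2, 0, 0, 0)

root op D, invoked 5: fresh clock plus P3's own tick → (0, 0, 0, 1)
root op A, invoked 1: fresh clock plus P2's own tick → (0, 0, 1, 0)
root op G, invoked 11: fresh clock plus P0's own tick → (1, 0, 0, 0)
VC(E, invoked at 7): max of VC(D)=(0, 0, 0, 1), then +1 on thread P3 → (0, 0, 0, 2)
VC(C, invoked at 4): max of VC(A)=(0, 0, 1, 0), then +1 on thread P2 → (0, 0, 2, 0)
VC(H, invoked at 13): max of VC(G)=(1, 0, 0, 0), then +1 on thread P0 → (2, 0, 0, 0)
VC(F, invoked at 10): max of VC(E)=(0, 0, 0, 2), then +1 on thread P3 → (0, 0, 0, 3)
VC(B, invoked at 3): max of VC(E)=(0, 0, 0, 2), then +1 on thread P1 → (0, 1, 0, 2)
VC(I, invoked at 16): max of VC(F)=(0, 0, 0, 3), VC(H)=(2, 0, 0, 0), then +1 on thread P0 → (3, 0, 0, 3)
target: VC(H) = (2, 0, 0, 0)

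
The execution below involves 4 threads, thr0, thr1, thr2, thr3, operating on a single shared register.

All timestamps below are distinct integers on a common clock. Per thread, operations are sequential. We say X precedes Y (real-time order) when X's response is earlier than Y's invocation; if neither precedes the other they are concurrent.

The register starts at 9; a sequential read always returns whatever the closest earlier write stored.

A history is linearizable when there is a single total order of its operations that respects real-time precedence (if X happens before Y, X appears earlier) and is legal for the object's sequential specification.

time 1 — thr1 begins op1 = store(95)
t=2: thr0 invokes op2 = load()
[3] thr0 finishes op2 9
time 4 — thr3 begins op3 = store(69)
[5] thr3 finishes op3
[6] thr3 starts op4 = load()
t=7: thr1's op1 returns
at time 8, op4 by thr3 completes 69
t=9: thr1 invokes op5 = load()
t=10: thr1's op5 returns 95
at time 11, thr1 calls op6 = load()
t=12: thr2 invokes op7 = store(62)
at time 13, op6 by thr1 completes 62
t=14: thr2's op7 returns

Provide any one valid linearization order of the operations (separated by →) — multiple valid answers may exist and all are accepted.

op2 → op3 → op4 → op1 → op5 → op7 → op6

after step 1 (op2 load() → 9): value 9
after step 2 (op3 store(69)): value 69
after step 3 (op4 load() → 69): value 69
after step 4 (op1 store(95)): value 95
after step 5 (op5 load() → 95): value 95
after step 6 (op7 store(62)): value 62
after step 7 (op6 load() → 62): value 62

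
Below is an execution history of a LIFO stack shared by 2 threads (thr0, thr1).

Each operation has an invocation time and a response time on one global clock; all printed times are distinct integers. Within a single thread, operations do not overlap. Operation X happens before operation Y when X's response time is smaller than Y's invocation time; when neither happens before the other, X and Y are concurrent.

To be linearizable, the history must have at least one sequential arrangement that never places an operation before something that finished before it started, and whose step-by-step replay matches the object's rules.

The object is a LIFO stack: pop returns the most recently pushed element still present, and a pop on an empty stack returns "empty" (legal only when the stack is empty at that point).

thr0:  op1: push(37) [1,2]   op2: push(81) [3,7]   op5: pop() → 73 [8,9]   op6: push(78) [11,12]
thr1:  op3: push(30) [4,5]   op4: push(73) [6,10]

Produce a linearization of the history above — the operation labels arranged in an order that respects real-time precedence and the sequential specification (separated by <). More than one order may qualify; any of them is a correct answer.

op1 < op2 < op3 < op4 < op5 < op6

step 1: op1 push(37) — stack <37>
step 2: op2 push(81) — stack <37,81>
step 3: op3 push(30) — stack <37,81,30>
step 4: op4 push(73) — stack <37,81,30,73>
step 5: op5 pop() → 73 — stack <37,81,30>
step 6: op6 push(78) — stack <37,81,30,78>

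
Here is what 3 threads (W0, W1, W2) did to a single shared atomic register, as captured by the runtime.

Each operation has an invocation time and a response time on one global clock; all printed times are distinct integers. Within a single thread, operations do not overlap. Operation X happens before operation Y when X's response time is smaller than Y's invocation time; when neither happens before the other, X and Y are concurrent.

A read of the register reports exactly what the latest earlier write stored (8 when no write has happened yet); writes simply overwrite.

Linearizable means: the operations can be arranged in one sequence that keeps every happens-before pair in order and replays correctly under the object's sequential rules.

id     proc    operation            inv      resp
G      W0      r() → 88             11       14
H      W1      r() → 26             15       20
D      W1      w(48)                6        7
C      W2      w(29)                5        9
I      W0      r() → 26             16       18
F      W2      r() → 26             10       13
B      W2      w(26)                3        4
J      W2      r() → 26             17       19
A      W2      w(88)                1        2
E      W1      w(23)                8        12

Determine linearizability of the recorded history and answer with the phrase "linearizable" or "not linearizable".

events 1..12 are fine; event 13 — the response of F at time 13 — makes the prefix non-linearizable
no legal order exists: 5 real-time-consistent candidates over 6 completed atomic register operations, all rejected
include/drop combinations of the 1 pending operation (G) were all tried; none helps
sample order A, B, C, D, E, F (pending dropped) stalls at step 6 — F r() → 26 has no legal effect
sample order A, B, C, D, F, E (pending dropped) stalls at step 5 — F r() → 26 has no legal effect

not linearizable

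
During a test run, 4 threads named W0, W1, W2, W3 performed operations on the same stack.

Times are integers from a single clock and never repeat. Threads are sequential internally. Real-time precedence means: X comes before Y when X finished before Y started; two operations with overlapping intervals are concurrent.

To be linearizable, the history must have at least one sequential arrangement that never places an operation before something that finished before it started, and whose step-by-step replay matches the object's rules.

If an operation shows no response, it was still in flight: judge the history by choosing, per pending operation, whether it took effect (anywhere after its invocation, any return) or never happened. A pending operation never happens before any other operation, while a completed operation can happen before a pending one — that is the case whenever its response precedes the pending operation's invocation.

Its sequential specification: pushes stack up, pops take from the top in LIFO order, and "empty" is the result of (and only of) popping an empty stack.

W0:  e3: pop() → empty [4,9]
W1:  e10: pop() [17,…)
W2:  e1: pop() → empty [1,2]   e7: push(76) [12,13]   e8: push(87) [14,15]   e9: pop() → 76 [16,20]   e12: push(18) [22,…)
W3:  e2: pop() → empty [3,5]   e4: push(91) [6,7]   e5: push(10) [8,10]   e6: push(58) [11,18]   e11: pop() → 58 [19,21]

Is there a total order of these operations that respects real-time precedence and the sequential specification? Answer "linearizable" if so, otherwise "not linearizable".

one valid linearization: e1, e2, e3, e4, e5, e6, e7, e8, e10, e9, e11
after step 1 (e1 pop() → empty): stack <>
after step 2 (e2 pop() → empty): stack <>
after step 3 (e3 pop() → empty): stack <>
after step 4 (e4 push(91)): stack <91>
after step 5 (e5 push(10)): stack <91,10>
after step 6 (e6 push(58)): stack <91,10,58>
after step 7 (e7 push(76)): stack <91,10,58,76>
after step 8 (e8 push(87)): stack <91,10,58,76,87>
after step 9 (e10 pop() (pending, included)): stack <91,10,58,76>
after step 10 (e9 pop() → 76): stack <91,10,58>
after step 11 (e11 pop() → 58): stack <91,10>

linearizable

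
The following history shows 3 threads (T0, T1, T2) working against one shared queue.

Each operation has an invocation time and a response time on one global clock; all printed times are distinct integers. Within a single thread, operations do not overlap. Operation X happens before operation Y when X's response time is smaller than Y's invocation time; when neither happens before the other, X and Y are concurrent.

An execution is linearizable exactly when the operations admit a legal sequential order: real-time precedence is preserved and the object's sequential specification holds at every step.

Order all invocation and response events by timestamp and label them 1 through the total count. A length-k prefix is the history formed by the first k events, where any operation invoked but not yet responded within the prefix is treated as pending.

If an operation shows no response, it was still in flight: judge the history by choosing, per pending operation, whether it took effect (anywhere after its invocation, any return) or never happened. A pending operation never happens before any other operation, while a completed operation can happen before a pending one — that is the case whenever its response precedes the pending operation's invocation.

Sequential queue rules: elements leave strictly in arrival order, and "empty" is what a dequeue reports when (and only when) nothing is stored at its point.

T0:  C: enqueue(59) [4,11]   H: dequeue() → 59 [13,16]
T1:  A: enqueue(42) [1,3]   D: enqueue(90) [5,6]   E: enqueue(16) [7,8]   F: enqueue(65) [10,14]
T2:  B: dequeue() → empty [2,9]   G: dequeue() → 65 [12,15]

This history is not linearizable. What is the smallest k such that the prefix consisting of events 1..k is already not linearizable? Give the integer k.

15

events 1..14 are linearizable, e.g. via B, A, C, D, E, F:
1. B dequeue() → empty, leaving queue <>
2. A enqueue(42), leaving queue <42>
3. C enqueue(59), leaving queue <42,59>
4. D enqueue(90), leaving queue <42,59,90>
5. E enqueue(16), leaving queue <42,59,90,16>
6. F enqueue(65), leaving queue <42,59,90,16,65>
at event 15 (G's time-15 response) nothing linearizes any more
including or dropping the 1 pending operation (H) in any combination fails
take A, B, C, D, E, F, G (pending dropped): step 2 already fails, because B dequeue() → empty cannot occur there
take A, B, C, D, E, G, F (pending dropped): step 2 already fails, because B dequeue() → empty cannot occur there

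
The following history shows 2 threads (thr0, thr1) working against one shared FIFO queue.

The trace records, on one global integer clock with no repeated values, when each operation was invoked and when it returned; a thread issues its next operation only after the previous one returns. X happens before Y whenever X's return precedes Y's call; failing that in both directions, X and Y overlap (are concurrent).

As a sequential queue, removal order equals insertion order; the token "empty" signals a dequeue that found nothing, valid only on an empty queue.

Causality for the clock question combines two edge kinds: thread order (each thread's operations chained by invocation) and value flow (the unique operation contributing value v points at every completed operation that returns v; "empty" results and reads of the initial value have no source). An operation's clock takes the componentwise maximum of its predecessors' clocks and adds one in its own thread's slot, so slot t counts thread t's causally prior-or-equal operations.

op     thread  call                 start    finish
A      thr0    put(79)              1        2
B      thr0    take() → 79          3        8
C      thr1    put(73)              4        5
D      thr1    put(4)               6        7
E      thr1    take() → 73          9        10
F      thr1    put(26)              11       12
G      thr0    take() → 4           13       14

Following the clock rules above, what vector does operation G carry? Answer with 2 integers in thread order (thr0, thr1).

(3, 2)

C (invocation 4): nothing precedes it; thr1's component alone gives (0, 1)
A (invocation 1): nothing precedes it; thr0's component alone gives (1, 0)
D (invocation 6): componentwise max over VC(C)=(0, 1), +1 at thr1, giving (0, 2)
B (invocation 3): componentwise max over VC(A)=(1, 0), +1 at thr0, giving (2, 0)
E (invocation 9): componentwise max over VC(C)=(0, 1), VC(D)=(0, 2), +1 at thr1, giving (0, 3)
F (invocation 11): componentwise max over VC(E)=(0, 3), +1 at thr1, giving (0, 4)
G (invocation 13): componentwise max over VC(B)=(2, 0), VC(D)=(0, 2), +1 at thr0, giving (3, 2)
target: VC(G) = (3, 2)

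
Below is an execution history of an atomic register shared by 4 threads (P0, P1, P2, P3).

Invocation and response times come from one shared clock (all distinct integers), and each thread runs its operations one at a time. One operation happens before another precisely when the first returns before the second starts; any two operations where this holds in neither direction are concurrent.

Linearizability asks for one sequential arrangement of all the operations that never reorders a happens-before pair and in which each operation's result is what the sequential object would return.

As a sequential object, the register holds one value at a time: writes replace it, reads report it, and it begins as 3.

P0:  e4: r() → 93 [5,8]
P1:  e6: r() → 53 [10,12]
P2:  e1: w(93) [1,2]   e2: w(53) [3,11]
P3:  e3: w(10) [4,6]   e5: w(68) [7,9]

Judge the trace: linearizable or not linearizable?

witness order: e1, e4, e3, e5, e2, e6
step 1: e1 w(93) — value 93
step 2: e4 r() → 93 — value 93
step 3: e3 w(10) — value 10
step 4: e5 w(68) — value 68
step 5: e2 w(53) — value 53
step 6: e6 r() → 53 — value 53

linearizable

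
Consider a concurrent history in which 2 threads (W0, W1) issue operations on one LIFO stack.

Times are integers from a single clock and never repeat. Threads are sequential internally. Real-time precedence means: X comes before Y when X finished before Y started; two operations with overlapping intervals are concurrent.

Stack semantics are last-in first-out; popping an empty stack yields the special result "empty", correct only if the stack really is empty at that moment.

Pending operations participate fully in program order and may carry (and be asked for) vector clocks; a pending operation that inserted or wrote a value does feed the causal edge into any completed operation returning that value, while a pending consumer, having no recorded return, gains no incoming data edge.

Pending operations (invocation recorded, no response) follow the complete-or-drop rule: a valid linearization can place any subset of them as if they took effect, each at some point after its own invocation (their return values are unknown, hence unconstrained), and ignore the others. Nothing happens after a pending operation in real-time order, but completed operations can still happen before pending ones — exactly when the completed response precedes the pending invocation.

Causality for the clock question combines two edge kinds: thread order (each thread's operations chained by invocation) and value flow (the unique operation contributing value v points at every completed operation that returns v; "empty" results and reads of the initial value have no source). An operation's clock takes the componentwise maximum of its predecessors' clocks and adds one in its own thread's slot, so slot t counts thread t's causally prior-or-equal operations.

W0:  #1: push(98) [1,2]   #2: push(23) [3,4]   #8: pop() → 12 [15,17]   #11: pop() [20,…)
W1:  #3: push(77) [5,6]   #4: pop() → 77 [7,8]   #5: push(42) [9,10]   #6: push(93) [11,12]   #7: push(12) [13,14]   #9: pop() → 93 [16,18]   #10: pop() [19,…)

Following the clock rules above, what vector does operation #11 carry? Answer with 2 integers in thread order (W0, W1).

(4, 5)

#3 (invocation 5): nothing precedes it; W1's component alone gives (0, 1)
#1 (invocation 1): nothing precedes it; W0's component alone gives (1, 0)
invoked at 7, #4 merges VC(#3)=(0, 1) and bumps W1's slot → (0, 2)
invoked at 3, #2 merges VC(#1)=(1, 0) and bumps W0's slot → (2, 0)
invoked at 9, #5 merges VC(#4)=(0, 2) and bumps W1's slot → (0, 3)
invoked at 11, #6 merges VC(#5)=(0, 3) and bumps W1's slot → (0, 4)
invoked at 13, #7 merges VC(#6)=(0, 4) and bumps W1's slot → (0, 5)
invoked at 16, #9 merges VC(#6)=(0, 4), VC(#7)=(0, 5) and bumps W1's slot → (0, 6)
invoked at 19, #10 merges VC(#9)=(0, 6) and bumps W1's slot → (0, 7)
invoked at 15, #8 merges VC(#2)=(2, 0), VC(#7)=(0, 5) and bumps W0's slot → (3, 5)
invoked at 20, #11 merges VC(#8)=(3, 5) and bumps W0's slot → (4, 5)
target: VC(#11) = (4, 5)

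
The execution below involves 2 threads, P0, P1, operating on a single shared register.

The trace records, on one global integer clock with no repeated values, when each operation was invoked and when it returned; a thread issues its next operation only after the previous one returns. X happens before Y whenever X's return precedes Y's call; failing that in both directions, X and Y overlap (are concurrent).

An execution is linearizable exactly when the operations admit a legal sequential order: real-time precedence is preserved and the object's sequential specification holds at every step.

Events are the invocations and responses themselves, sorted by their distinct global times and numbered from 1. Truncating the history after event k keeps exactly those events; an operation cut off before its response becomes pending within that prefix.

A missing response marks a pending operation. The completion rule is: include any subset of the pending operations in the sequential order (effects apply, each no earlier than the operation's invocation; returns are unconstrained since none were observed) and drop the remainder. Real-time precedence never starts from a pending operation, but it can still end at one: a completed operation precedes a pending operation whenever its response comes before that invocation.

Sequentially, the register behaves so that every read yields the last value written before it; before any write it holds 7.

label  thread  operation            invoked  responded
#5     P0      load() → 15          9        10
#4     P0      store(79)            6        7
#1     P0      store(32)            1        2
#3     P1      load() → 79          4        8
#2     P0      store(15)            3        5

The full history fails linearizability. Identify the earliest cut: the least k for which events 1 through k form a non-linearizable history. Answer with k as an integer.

events 1..9 are linearizable; a witness order is #1, #2, #4, #3:
step 1: #1 store(32) — value 32
step 2: #2 store(15) — value 15
step 3: #4 store(79) — value 79
step 4: #3 load() → 79 — value 79
adding event 10 (#5 responds at 10) leaves no legal real-time order
e.g. #1, #2, #3, #4, #5: illegal at step 3, since #3 load() → 79 cannot apply there
e.g. #1, #2, #4, #3, #5: illegal at step 5, since #5 load() → 15 cannot apply there

10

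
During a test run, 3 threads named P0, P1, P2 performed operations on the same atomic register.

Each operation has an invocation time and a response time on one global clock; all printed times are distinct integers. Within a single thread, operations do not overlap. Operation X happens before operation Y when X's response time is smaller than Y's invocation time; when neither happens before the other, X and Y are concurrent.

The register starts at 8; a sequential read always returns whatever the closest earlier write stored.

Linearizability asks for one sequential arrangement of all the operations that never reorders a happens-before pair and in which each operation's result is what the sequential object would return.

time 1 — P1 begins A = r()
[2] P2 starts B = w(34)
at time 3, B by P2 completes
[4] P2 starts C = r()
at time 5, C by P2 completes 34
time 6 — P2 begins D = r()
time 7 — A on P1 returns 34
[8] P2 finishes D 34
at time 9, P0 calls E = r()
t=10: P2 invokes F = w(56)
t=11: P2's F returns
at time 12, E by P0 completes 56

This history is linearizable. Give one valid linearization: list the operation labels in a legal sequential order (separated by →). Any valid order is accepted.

B → A → C → D → F → E

after step 1 (B w(34)): value 34
after step 2 (A r() → 34): value 34
after step 3 (C r() → 34): value 34
after step 4 (D r() → 34): value 34
after step 5 (F w(56)): value 56
after step 6 (E r() → 56): value 56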